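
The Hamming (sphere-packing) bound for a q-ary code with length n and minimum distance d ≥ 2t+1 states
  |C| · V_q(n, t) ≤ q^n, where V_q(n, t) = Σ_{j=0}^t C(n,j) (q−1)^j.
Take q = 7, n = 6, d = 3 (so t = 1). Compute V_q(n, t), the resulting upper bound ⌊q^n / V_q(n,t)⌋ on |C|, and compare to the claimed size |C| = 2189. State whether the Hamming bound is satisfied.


V_q(n, t) = 37, q^n = 117649, Hamming bound = 3179, |C| = 2189 ≤ bound (satisfied).

Step 1: Compute V_q(n, t) = Σ_{j=0}^1 C(n, j) (q−1)^j.
  j = 0: C(6,0)·(6)^0 = 1·1 = 1.
  j = 1: C(6,1)·(6)^1 = 6·6 = 36.
  V_q(n, t) = 1 + 36 = 37.
Step 2: q^n = 7^6 = 117649.
Step 3: Hamming bound ⌊q^n / V_q(n,t)⌋ = ⌊117649/37⌋ = 3179.
Step 4: Compare |C| = 2189 to 3179: satisfied.
The claimed |C| lies below the Hamming bound.


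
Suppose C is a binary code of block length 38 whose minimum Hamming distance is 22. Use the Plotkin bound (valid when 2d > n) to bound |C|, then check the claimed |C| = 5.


Plotkin bound M ≤ 6; given |C| = 5 ≤ bound (satisfied).

Check applicability: 2d = 44, n = 38.
2d − n = 6 > 0, so Plotkin applies.
Compute d/(2d−n) = 22/6 ≈ 3.6667.
⌊d/(2d−n)⌋ = 3.
Plotkin bound: M ≤ 2·3 = 6.
Given |C| = 5, check: satisfied.
This |C| is below the Plotkin bound.


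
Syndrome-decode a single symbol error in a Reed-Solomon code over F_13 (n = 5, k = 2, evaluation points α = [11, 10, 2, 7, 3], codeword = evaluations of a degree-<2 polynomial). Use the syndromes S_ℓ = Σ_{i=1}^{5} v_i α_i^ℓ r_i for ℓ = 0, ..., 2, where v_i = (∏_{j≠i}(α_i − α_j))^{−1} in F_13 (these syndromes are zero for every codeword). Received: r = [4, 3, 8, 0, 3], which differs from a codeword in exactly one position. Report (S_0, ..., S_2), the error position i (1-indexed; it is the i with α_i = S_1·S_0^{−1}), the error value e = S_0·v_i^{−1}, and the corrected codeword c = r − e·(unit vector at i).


S = (2, 6, 5), error at position 5, error magnitude e = 7, c = [4, 3, 8, 0, 9].

Step 1: column multipliers v_i = (∏_{j≠i}(α_i − α_j))^{−1} mod 13.
  i = 1 (α = 11): (11−10)(11−2)(11−7)(11−3) = 1·9·4·8 = 288 ≡ 2, so v_1 = 2^{−1} = 7 (mod 13).
  i = 2 (α = 10): (10−11)(10−2)(10−7)(10−3) = (−1)·8·3·7 = −168 ≡ 1, so v_2 = 1^{−1} = 1 (mod 13).
  i = 3 (α = 2): (2−11)(2−10)(2−7)(2−3) = (−9)·(−8)·(−5)·(−1) = 360 ≡ 9, so v_3 = 9^{−1} = 3 (mod 13).
  i = 4 (α = 7): (7−11)(7−10)(7−2)(7−3) = (−4)·(−3)·5·4 = 240 ≡ 6, so v_4 = 6^{−1} = 11 (mod 13).
  i = 5 (α = 3): (3−11)(3−10)(3−2)(3−7) = (−8)·(−7)·1·(−4) = −224 ≡ 10, so v_5 = 10^{−1} = 4 (mod 13).
  v = [7, 1, 3, 11, 4].
Step 2: syndromes of r = [4, 3, 8, 0, 3] (all sums mod 13).
  S_0 = Σ v_i r_i = 7·4 + 1·3 + 3·8 + 11·0 + 4·3 = 67 ≡ 2.
  S_1 = Σ v_i α_i r_i = 7·11·4 + 1·10·3 + 3·2·8 + 11·7·0 + 4·3·3 = 422 ≡ 6.
  α_i^2 mod 13 = [4, 9, 4, 10, 9].
  S_2 = Σ v_i α_i^2 r_i = 7·4·4 + 1·9·3 + 3·4·8 + 11·10·0 + 4·9·3 = 343 ≡ 5.
  S = (2, 6, 5) ≠ 0, so r is not a codeword (an error is present).
Step 3: locate the error. For a single error e at position i, S_ℓ = v_i·e·α_i^ℓ, so α_err = S_1/S_0.
  S_0^{−1} = 2^{−1} = 7 (mod 13), so α_err = 6·7 = 42 ≡ 3 = α_5. Error position i = 5.
  Consistency check: S_2/S_1 = 5·11 = 55 ≡ 3 = α_err ✓ (single-error assumption holds).
Step 4: error magnitude e = S_0/v_5 = S_0·∏_{j≠5}(α_5 − α_j) = 2·10 = 20 ≡ 7 (mod 13).
Step 5: correct position 5: c_5 = r_5 − e = 3 − 7 ≡ 9 (mod 13). Hence c = [4, 3, 8, 0, 9].
  Check: interpolating c through the α_i gives m(x) = 6 + 1·x (degree < 2) with m(α_i) = c_i for every i, so c is indeed a codeword.


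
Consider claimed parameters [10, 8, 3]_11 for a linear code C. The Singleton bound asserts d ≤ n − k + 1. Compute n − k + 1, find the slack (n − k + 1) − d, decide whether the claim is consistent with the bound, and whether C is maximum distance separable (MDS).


Singleton RHS = n − k + 1 = 3, slack = 0, bound satisfied, MDS.

Singleton bound: d ≤ n − k + 1.
Here n = 10, k = 8, so n − k + 1 = 3.
Given d = 3, check d ≤ 3: YES.
Slack = (n − k + 1) − d = 0.
The code is MDS (slack = 0).
Description: the claimed parameters are [10, 8, 3]_11; such a code would be MDS (meets Singleton bound).


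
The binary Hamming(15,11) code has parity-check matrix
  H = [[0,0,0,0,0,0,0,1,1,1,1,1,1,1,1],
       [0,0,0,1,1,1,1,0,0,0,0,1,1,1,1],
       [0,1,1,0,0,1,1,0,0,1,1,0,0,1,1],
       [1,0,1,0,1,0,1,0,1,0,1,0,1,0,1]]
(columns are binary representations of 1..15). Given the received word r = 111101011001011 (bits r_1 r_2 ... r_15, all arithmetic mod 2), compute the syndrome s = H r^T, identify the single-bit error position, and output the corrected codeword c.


s = (1, 1, 1, 0)^T, error position = 14, corrected codeword c = 111101011001001

Compute s = H r^T mod 2 one row at a time:
  s_1 = 1 + 1 + 0 + 0 + 1 + 0 + 1 + 1 = 5 ≡ 1 (mod 2).
  s_2 = 1 + 0 + 1 + 0 + 1 + 0 + 1 + 1 = 5 ≡ 1 (mod 2).
  s_3 = 1 + 1 + 1 + 0 + 0 + 0 + 1 + 1 = 5 ≡ 1 (mod 2).
  s_4 = 1 + 1 + 0 + 0 + 1 + 0 + 0 + 1 = 4 ≡ 0 (mod 2).
s = (1, 1, 1, 0)^T — this equals column 14 of H (binary 1110), so error is at position 14.
Correct: flip bit 14 of r = 111101011001011 to get c = 111101011001001.


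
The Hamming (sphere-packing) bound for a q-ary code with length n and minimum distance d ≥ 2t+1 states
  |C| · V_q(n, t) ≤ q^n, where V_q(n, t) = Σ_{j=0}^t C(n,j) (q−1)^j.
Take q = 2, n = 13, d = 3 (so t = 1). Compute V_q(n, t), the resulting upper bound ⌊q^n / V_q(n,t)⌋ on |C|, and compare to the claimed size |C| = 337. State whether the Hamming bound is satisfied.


V_q(n, t) = 14, q^n = 8192, Hamming bound = 585, |C| = 337 ≤ bound (satisfied).

Step 1: Compute V_q(n, t) = Σ_{j=0}^1 C(n, j) (q−1)^j.
  j = 0: C(13,0)·(1)^0 = 1·1 = 1.
  j = 1: C(13,1)·(1)^1 = 13·1 = 13.
  V_q(n, t) = 1 + 13 = 14.
Step 2: q^n = 2^13 = 8192.
Step 3: Hamming bound ⌊q^n / V_q(n,t)⌋ = ⌊8192/14⌋ = 585.
Step 4: Compare |C| = 337 to 585: satisfied.
The claimed |C| lies below the Hamming bound.


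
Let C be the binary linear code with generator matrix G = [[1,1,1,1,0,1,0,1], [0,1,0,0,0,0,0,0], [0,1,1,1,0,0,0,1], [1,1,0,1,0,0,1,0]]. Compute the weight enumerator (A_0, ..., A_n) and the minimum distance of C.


Weight distribution: A_0 = 1, A_1 = 1, A_2 = 1, A_3 = 4, A_4 = 5, A_5 = 3, A_6 = 1. Minimum distance d = 1.

Enumerate all 2^4 = 16 messages m ∈ F_2^4.
For each, compute codeword c = mG in F_2^8, then tally its weight.
  m = 0000 → c = 00000000, weight = 0.
  m = 1000 → c = 11110101, weight = 6.
  m = 0100 → c = 01000000, weight = 1.
  m = 1100 → c = 10110101, weight = 5.
  m = 0010 → c = 01110001, weight = 4.
  m = 1010 → c = 10000100, weight = 2.
  m = 0110 → c = 00110001, weight = 3.
  m = 1110 → c = 11000100, weight = 3.
  m = 0001 → c = 11010010, weight = 4.
  m = 1001 → c = 00100111, weight = 4.
  m = 0101 → c = 10010010, weight = 3.
  m = 1101 → c = 01100111, weight = 5.
  m = 0011 → c = 10100011, weight = 4.
  m = 1011 → c = 01010110, weight = 4.
  m = 0111 → c = 11100011, weight = 5.
  m = 1111 → c = 00010110, weight = 3.
Tally weights:
  weight 0: 1 codewords.
  weight 1: 1 codewords.
  weight 2: 1 codewords.
  weight 3: 4 codewords.
  weight 4: 5 codewords.
  weight 5: 3 codewords.
  weight 6: 1 codewords.
Minimum distance d = smallest w > 0 with A_w > 0 = 1.
Sanity: Σ A_w = 16 = 2^4 = 16 ✓.


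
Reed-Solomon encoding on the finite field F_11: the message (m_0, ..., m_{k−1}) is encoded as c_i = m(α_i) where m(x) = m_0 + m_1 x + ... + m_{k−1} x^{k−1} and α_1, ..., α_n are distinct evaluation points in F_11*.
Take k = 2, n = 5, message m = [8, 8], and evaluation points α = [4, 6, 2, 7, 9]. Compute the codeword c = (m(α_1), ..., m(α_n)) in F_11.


c = [7, 1, 2, 9, 3]

Message polynomial: m(x) = 8 + 8·x (mod 11).
For each evaluation point α_i, compute m(α_i) mod 11:
  α_1 = 4: Horner steps 8 → 7, so m(4) = 7.
  α_2 = 6: Horner steps 8 → 1, so m(6) = 1.
  α_3 = 2: Horner steps 8 → 2, so m(2) = 2.
  α_4 = 7: Horner steps 8 → 9, so m(7) = 9.
  α_5 = 9: Horner steps 8 → 3, so m(9) = 3.
Codeword c = [7, 1, 2, 9, 3] ∈ F_11^5.


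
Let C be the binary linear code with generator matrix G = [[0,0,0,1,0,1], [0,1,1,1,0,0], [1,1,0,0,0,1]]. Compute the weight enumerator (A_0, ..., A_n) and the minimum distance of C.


Weight distribution: A_0 = 1, A_2 = 2, A_3 = 4, A_4 = 1. Minimum distance d = 2.

Enumerate all 2^3 = 8 messages m ∈ F_2^3.
For each, compute codeword c = mG in F_2^6, then tally its weight.
  m = 000 → c = 000000, weight = 0.
  m = 100 → c = 000101, weight = 2.
  m = 010 → c = 011100, weight = 3.
  m = 110 → c = 011001, weight = 3.
  m = 001 → c = 110001, weight = 3.
  m = 101 → c = 110100, weight = 3.
  m = 011 → c = 101101, weight = 4.
  m = 111 → c = 101000, weight = 2.
Tally weights:
  weight 0: 1 codewords.
  weight 2: 2 codewords.
  weight 3: 4 codewords.
  weight 4: 1 codewords.
Minimum distance d = smallest w > 0 with A_w > 0 = 2.
Sanity: Σ A_w = 8 = 2^3 = 8 ✓.


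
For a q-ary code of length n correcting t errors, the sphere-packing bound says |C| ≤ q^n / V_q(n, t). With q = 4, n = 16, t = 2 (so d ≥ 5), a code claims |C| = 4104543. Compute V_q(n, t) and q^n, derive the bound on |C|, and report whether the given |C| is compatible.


V_q(n, t) = 1129, q^n = 4294967296, Hamming bound = 3804222, |C| = 4104543 > bound (violated).

Step 1: Compute V_q(n, t) = Σ_{j=0}^2 C(n, j) (q−1)^j.
  j = 0: C(16,0)·(3)^0 = 1·1 = 1.
  j = 1: C(16,1)·(3)^1 = 16·3 = 48.
  j = 2: C(16,2)·(3)^2 = 120·9 = 1080.
  V_q(n, t) = 1 + 48 + 1080 = 1129.
Step 2: q^n = 4^16 = 4294967296.
Step 3: Hamming bound ⌊q^n / V_q(n,t)⌋ = ⌊4294967296/1129⌋ = 3804222.
Step 4: Compare |C| = 4104543 to 3804222: violated.
The claimed |C| lies above the Hamming bound, so no 4-ary code of length 16 with d ≥ 5 can have 4104543 codewords.


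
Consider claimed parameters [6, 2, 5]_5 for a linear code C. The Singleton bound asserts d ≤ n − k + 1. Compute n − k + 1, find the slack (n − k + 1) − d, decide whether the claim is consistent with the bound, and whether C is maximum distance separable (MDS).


Singleton RHS = n − k + 1 = 5, slack = 0, bound satisfied, MDS.

Singleton bound: d ≤ n − k + 1.
Here n = 6, k = 2, so n − k + 1 = 5.
Given d = 5, check d ≤ 5: YES.
Slack = (n − k + 1) − d = 0.
The code is MDS (slack = 0).
Description: the claimed parameters are [6, 2, 5]_5; such a code would be MDS (meets Singleton bound).


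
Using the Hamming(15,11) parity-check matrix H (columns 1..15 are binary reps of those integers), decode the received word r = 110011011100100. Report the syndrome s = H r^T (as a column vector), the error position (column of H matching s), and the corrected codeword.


s = (0, 1, 1, 0)^T, error position = 6, corrected codeword c = 110010011100100

Compute s = H r^T mod 2 one row at a time:
  s_1 = 1 + 1 + 1 + 0 + 0 + 1 + 0 + 0 = 4 ≡ 0 (mod 2).
  s_2 = 0 + 1 + 1 + 0 + 0 + 1 + 0 + 0 = 3 ≡ 1 (mod 2).
  s_3 = 1 + 0 + 1 + 0 + 1 + 0 + 0 + 0 = 3 ≡ 1 (mod 2).
  s_4 = 1 + 0 + 1 + 0 + 1 + 0 + 1 + 0 = 4 ≡ 0 (mod 2).
s = (0, 1, 1, 0)^T — this equals column 6 of H (binary 0110), so error is at position 6.
Correct: flip bit 6 of r = 110011011100100 to get c = 110010011100100.


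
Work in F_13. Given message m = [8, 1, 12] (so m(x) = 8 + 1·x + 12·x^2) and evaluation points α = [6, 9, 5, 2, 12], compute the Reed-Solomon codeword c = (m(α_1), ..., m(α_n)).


c = [4, 1, 1, 6, 6]

Message polynomial: m(x) = 8 + 1·x + 12·x^2 (mod 13).
For each evaluation point α_i, compute m(α_i) mod 13:
  α_1 = 6: Horner steps 12 → 8 → 4, so m(6) = 4.
  α_2 = 9: Horner steps 12 → 5 → 1, so m(9) = 1.
  α_3 = 5: Horner steps 12 → 9 → 1, so m(5) = 1.
  α_4 = 2: Horner steps 12 → 12 → 6, so m(2) = 6.
  α_5 = 12: Horner steps 12 → 2 → 6, so m(12) = 6.
Codeword c = [4, 1, 1, 6, 6] ∈ F_13^5.


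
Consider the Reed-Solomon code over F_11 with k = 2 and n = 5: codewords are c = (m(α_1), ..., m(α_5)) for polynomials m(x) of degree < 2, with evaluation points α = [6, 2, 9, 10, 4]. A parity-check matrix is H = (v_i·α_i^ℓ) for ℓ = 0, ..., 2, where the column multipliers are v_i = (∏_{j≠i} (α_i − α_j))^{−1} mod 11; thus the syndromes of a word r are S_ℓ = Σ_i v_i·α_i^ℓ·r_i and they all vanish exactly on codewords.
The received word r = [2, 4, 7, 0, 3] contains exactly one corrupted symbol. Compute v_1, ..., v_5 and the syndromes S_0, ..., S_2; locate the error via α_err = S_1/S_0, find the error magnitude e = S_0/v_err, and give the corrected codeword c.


S = (9, 4, 3), error at position 3, error magnitude e = 1, c = [2, 4, 6, 0, 3].

Step 1: column multipliers v_i = (∏_{j≠i}(α_i − α_j))^{−1} mod 11.
  i = 1 (α = 6): (6−2)(6−9)(6−10)(6−4) = 4·(−3)·(−4)·2 = 96 ≡ 8, so v_1 = 8^{−1} = 7 (mod 11).
  i = 2 (α = 2): (2−6)(2−9)(2−10)(2−4) = (−4)·(−7)·(−8)·(−2) = 448 ≡ 8, so v_2 = 8^{−1} = 7 (mod 11).
  i = 3 (α = 9): (9−6)(9−2)(9−10)(9−4) = 3·7·(−1)·5 = −105 ≡ 5, so v_3 = 5^{−1} = 9 (mod 11).
  i = 4 (α = 10): (10−6)(10−2)(10−9)(10−4) = 4·8·1·6 = 192 ≡ 5, so v_4 = 5^{−1} = 9 (mod 11).
  i = 5 (α = 4): (4−6)(4−2)(4−9)(4−10) = (−2)·2·(−5)·(−6) = −120 ≡ 1, so v_5 = 1^{−1} = 1 (mod 11).
  v = [7, 7, 9, 9, 1].
Step 2: syndromes of r = [2, 4, 7, 0, 3] (all sums mod 11).
  S_0 = Σ v_i r_i = 7·2 + 7·4 + 9·7 + 9·0 + 1·3 = 108 ≡ 9.
  S_1 = Σ v_i α_i r_i = 7·6·2 + 7·2·4 + 9·9·7 + 9·10·0 + 1·4·3 = 719 ≡ 4.
  α_i^2 mod 11 = [3, 4, 4, 1, 5].
  S_2 = Σ v_i α_i^2 r_i = 7·3·2 + 7·4·4 + 9·4·7 + 9·1·0 + 1·5·3 = 421 ≡ 3.
  S = (9, 4, 3) ≠ 0, so r is not a codeword (an error is present).
Step 3: locate the error. For a single error e at position i, S_ℓ = v_i·e·α_i^ℓ, so α_err = S_1/S_0.
  S_0^{−1} = 9^{−1} = 5 (mod 11), so α_err = 4·5 = 20 ≡ 9 = α_3. Error position i = 3.
  Consistency check: S_2/S_1 = 3·3 = 9 ≡ 9 = α_err ✓ (single-error assumption holds).
Step 4: error magnitude e = S_0/v_3 = S_0·∏_{j≠3}(α_3 − α_j) = 9·5 = 45 ≡ 1 (mod 11).
Step 5: correct position 3: c_3 = r_3 − e = 7 − 1 ≡ 6 (mod 11). Hence c = [2, 4, 6, 0, 3].
  Check: interpolating c through the α_i gives m(x) = 5 + 5·x (degree < 2) with m(α_i) = c_i for every i, so c is indeed a codeword.


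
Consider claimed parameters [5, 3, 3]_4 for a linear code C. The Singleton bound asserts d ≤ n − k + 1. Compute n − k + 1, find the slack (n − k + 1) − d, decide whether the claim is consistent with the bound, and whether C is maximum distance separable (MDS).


Singleton RHS = n − k + 1 = 3, slack = 0, bound satisfied, MDS.

Singleton bound: d ≤ n − k + 1.
Here n = 5, k = 3, so n − k + 1 = 3.
Given d = 3, check d ≤ 3: YES.
Slack = (n − k + 1) − d = 0.
The code is MDS (slack = 0).
Description: the claimed parameters are [5, 3, 3]_4; such a code would be MDS (meets Singleton bound).


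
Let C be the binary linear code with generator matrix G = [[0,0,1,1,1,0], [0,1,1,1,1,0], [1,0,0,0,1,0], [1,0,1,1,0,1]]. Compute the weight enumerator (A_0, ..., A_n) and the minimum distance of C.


Weight distribution: A_0 = 1, A_1 = 2, A_2 = 2, A_3 = 4, A_4 = 5, A_5 = 2. Minimum distance d = 1.

Enumerate all 2^4 = 16 messages m ∈ F_2^4.
For each, compute codeword c = mG in F_2^6, then tally its weight.
  m = 0000 → c = 000000, weight = 0.
  m = 1000 → c = 001110, weight = 3.
  m = 0100 → c = 011110, weight = 4.
  m = 1100 → c = 010000, weight = 1.
  m = 0010 → c = 100010, weight = 2.
  m = 1010 → c = 101100, weight = 3.
  m = 0110 → c = 111100, weight = 4.
  m = 1110 → c = 110010, weight = 3.
  m = 0001 → c = 101101, weight = 4.
  m = 1001 → c = 100011, weight = 3.
  m = 0101 → c = 110011, weight = 4.
  m = 1101 → c = 111101, weight = 5.
  m = 0011 → c = 001111, weight = 4.
  m = 1011 → c = 000001, weight = 1.
  m = 0111 → c = 010001, weight = 2.
  m = 1111 → c = 011111, weight = 5.
Tally weights:
  weight 0: 1 codewords.
  weight 1: 2 codewords.
  weight 2: 2 codewords.
  weight 3: 4 codewords.
  weight 4: 5 codewords.
  weight 5: 2 codewords.
Minimum distance d = smallest w > 0 with A_w > 0 = 1.
Sanity: Σ A_w = 16 = 2^4 = 16 ✓.


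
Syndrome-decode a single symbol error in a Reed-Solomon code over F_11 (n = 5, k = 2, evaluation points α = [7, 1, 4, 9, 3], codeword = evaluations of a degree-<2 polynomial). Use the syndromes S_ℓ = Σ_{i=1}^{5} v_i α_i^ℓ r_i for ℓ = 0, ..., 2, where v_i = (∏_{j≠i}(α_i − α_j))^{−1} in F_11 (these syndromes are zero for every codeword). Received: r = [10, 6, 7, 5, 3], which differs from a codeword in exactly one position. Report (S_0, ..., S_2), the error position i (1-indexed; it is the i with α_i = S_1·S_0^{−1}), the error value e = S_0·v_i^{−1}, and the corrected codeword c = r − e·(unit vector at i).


S = (9, 8, 1), error at position 1, error magnitude e = 2, c = [8, 6, 7, 5, 3].

Step 1: column multipliers v_i = (∏_{j≠i}(α_i − α_j))^{−1} mod 11.
  i = 1 (α = 7): (7−1)(7−4)(7−9)(7−3) = 6·3·(−2)·4 = −144 ≡ 10, so v_1 = 10^{−1} = 10 (mod 11).
  i = 2 (α = 1): (1−7)(1−4)(1−9)(1−3) = (−6)·(−3)·(−8)·(−2) = 288 ≡ 2, so v_2 = 2^{−1} = 6 (mod 11).
  i = 3 (α = 4): (4−7)(4−1)(4−9)(4−3) = (−3)·3·(−5)·1 = 45 ≡ 1, so v_3 = 1^{−1} = 1 (mod 11).
  i = 4 (α = 9): (9−7)(9−1)(9−4)(9−3) = 2·8·5·6 = 480 ≡ 7, so v_4 = 7^{−1} = 8 (mod 11).
  i = 5 (α = 3): (3−7)(3−1)(3−4)(3−9) = (−4)·2·(−1)·(−6) = −48 ≡ 7, so v_5 = 7^{−1} = 8 (mod 11).
  v = [10, 6, 1, 8, 8].
Step 2: syndromes of r = [10, 6, 7, 5, 3] (all sums mod 11).
  S_0 = Σ v_i r_i = 10·10 + 6·6 + 1·7 + 8·5 + 8·3 = 207 ≡ 9.
  S_1 = Σ v_i α_i r_i = 10·7·10 + 6·1·6 + 1·4·7 + 8·9·5 + 8·3·3 = 1196 ≡ 8.
  α_i^2 mod 11 = [5, 1, 5, 4, 9].
  S_2 = Σ v_i α_i^2 r_i = 10·5·10 + 6·1·6 + 1·5·7 + 8·4·5 + 8·9·3 = 947 ≡ 1.
  S = (9, 8, 1) ≠ 0, so r is not a codeword (an error is present).
Step 3: locate the error. For a single error e at position i, S_ℓ = v_i·e·α_i^ℓ, so α_err = S_1/S_0.
  S_0^{−1} = 9^{−1} = 5 (mod 11), so α_err = 8·5 = 40 ≡ 7 = α_1. Error position i = 1.
  Consistency check: S_2/S_1 = 1·7 = 7 ≡ 7 = α_err ✓ (single-error assumption holds).
Step 4: error magnitude e = S_0/v_1 = S_0·∏_{j≠1}(α_1 − α_j) = 9·10 = 90 ≡ 2 (mod 11).
Step 5: correct position 1: c_1 = r_1 − e = 10 − 2 ≡ 8 (mod 11). Hence c = [8, 6, 7, 5, 3].
  Check: interpolating c through the α_i gives m(x) = 2 + 4·x (degree < 2) with m(α_i) = c_i for every i, so c is indeed a codeword.


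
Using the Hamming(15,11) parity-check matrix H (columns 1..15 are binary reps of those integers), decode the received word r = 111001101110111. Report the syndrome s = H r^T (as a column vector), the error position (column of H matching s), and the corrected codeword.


s = (0, 1, 0, 1)^T, error position = 5, corrected codeword c = 111011101110111

Compute s = H r^T mod 2 one row at a time:
  s_1 = 0 + 1 + 1 + 1 + 0 + 1 + 1 + 1 = 6 ≡ 0 (mod 2).
  s_2 = 0 + 0 + 1 + 1 + 0 + 1 + 1 + 1 = 5 ≡ 1 (mod 2).
  s_3 = 1 + 1 + 1 + 1 + 1 + 1 + 1 + 1 = 8 ≡ 0 (mod 2).
  s_4 = 1 + 1 + 0 + 1 + 1 + 1 + 1 + 1 = 7 ≡ 1 (mod 2).
s = (0, 1, 0, 1)^T — this equals column 5 of H (binary 0101), so error is at position 5.
Correct: flip bit 5 of r = 111001101110111 to get c = 111011101110111.


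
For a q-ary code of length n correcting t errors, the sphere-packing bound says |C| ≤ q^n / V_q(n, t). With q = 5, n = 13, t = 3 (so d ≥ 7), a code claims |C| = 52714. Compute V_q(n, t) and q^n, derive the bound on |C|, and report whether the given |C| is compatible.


V_q(n, t) = 19605, q^n = 1220703125, Hamming bound = 62264, |C| = 52714 ≤ bound (satisfied).

Step 1: Compute V_q(n, t) = Σ_{j=0}^3 C(n, j) (q−1)^j.
  j = 0: C(13,0)·(4)^0 = 1·1 = 1.
  j = 1: C(13,1)·(4)^1 = 13·4 = 52.
  j = 2: C(13,2)·(4)^2 = 78·16 = 1248.
  j = 3: C(13,3)·(4)^3 = 286·64 = 18304.
  V_q(n, t) = 1 + 52 + 1248 + 18304 = 19605.
Step 2: q^n = 5^13 = 1220703125.
Step 3: Hamming bound ⌊q^n / V_q(n,t)⌋ = ⌊1220703125/19605⌋ = 62264.
Step 4: Compare |C| = 52714 to 62264: satisfied.
The claimed |C| lies below the Hamming bound.


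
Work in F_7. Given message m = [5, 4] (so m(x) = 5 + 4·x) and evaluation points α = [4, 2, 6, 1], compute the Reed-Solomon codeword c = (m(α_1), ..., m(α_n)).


c = [0, 6, 1, 2]

Message polynomial: m(x) = 5 + 4·x (mod 7).
For each evaluation point α_i, compute m(α_i) mod 7:
  α_1 = 4: Horner steps 4 → 0, so m(4) = 0.
  α_2 = 2: Horner steps 4 → 6, so m(2) = 6.
  α_3 = 6: Horner steps 4 → 1, so m(6) = 1.
  α_4 = 1: Horner steps 4 → 2, so m(1) = 2.
Codeword c = [0, 6, 1, 2] ∈ F_7^4.


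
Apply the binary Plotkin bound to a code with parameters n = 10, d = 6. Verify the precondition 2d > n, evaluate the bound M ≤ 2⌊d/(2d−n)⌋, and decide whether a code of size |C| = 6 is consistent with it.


Plotkin bound M ≤ 6; given |C| = 6 ≤ bound (satisfied).

Check applicability: 2d = 12, n = 10.
2d − n = 2 > 0, so Plotkin applies.
Compute d/(2d−n) = 6/2 ≈ 3.0000.
⌊d/(2d−n)⌋ = 3.
Plotkin bound: M ≤ 2·3 = 6.
Given |C| = 6, check: satisfied.
This |C| is at the Plotkin bound.


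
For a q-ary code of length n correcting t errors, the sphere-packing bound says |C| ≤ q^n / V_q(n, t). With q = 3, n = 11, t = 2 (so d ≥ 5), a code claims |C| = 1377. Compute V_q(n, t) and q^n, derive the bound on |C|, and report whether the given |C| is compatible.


V_q(n, t) = 243, q^n = 177147, Hamming bound = 729, |C| = 1377 > bound (violated).

Step 1: Compute V_q(n, t) = Σ_{j=0}^2 C(n, j) (q−1)^j.
  j = 0: C(11,0)·(2)^0 = 1·1 = 1.
  j = 1: C(11,1)·(2)^1 = 11·2 = 22.
  j = 2: C(11,2)·(2)^2 = 55·4 = 220.
  V_q(n, t) = 1 + 22 + 220 = 243.
Step 2: q^n = 3^11 = 177147.
Step 3: Hamming bound ⌊q^n / V_q(n,t)⌋ = ⌊177147/243⌋ = 729.
Step 4: Compare |C| = 1377 to 729: violated.
The claimed |C| lies above the Hamming bound, so no 3-ary code of length 11 with d ≥ 5 can have 1377 codewords.


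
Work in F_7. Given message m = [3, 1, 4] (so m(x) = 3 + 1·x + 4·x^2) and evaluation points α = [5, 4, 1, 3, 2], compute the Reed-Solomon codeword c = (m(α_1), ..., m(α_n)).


c = [3, 1, 1, 0, 0]

Message polynomial: m(x) = 3 + 1·x + 4·x^2 (mod 7).
For each evaluation point α_i, compute m(α_i) mod 7:
  α_1 = 5: Horner steps 4 → 0 → 3, so m(5) = 3.
  α_2 = 4: Horner steps 4 → 3 → 1, so m(4) = 1.
  α_3 = 1: Horner steps 4 → 5 → 1, so m(1) = 1.
  α_4 = 3: Horner steps 4 → 6 → 0, so m(3) = 0.
  α_5 = 2: Horner steps 4 → 2 → 0, so m(2) = 0.
Codeword c = [3, 1, 1, 0, 0] ∈ F_7^5.


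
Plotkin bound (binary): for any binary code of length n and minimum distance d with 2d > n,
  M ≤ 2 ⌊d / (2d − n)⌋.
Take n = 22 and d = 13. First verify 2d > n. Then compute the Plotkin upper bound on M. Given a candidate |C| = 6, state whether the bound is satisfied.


Plotkin bound M ≤ 6; given |C| = 6 ≤ bound (satisfied).

Check applicability: 2d = 26, n = 22.
2d − n = 4 > 0, so Plotkin applies.
Compute d/(2d−n) = 13/4 ≈ 3.2500.
⌊d/(2d−n)⌋ = 3.
Plotkin bound: M ≤ 2·3 = 6.
Given |C| = 6, check: satisfied.
This |C| is at the Plotkin bound.


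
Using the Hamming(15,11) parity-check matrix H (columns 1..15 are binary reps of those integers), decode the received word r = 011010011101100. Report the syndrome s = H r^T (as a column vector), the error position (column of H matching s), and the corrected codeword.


s = (1, 1, 1, 0)^T, error position = 14, corrected codeword c = 011010011101110

Compute s = H r^T mod 2 one row at a time:
  s_1 = 1 + 1 + 1 + 0 + 1 + 1 + 0 + 0 = 5 ≡ 1 (mod 2).
  s_2 = 0 + 1 + 0 + 0 + 1 + 1 + 0 + 0 = 3 ≡ 1 (mod 2).
  s_3 = 1 + 1 + 0 + 0 + 1 + 0 + 0 + 0 = 3 ≡ 1 (mod 2).
  s_4 = 0 + 1 + 1 + 0 + 1 + 0 + 1 + 0 = 4 ≡ 0 (mod 2).
s = (1, 1, 1, 0)^T — this equals column 14 of H (binary 1110), so error is at position 14.
Correct: flip bit 14 of r = 011010011101100 to get c = 011010011101110.


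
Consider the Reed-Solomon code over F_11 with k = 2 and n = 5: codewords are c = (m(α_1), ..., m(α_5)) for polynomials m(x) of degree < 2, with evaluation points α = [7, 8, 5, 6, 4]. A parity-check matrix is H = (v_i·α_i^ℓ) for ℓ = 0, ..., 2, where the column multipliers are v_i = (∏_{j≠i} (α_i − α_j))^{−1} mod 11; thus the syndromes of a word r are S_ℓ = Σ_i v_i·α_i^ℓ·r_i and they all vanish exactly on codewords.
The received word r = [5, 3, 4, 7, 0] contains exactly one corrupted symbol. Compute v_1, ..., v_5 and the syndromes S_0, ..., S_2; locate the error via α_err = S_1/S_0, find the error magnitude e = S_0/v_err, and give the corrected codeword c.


S = (10, 6, 8), error at position 3, error magnitude e = 6, c = [5, 3, 9, 7, 0].

Step 1: column multipliers v_i = (∏_{j≠i}(α_i − α_j))^{−1} mod 11.
  i = 1 (α = 7): (7−8)(7−5)(7−6)(7−4) = (−1)·2·1·3 = −6 ≡ 5, so v_1 = 5^{−1} = 9 (mod 11).
  i = 2 (α = 8): (8−7)(8−5)(8−6)(8−4) = 1·3·2·4 = 24 ≡ 2, so v_2 = 2^{−1} = 6 (mod 11).
  i = 3 (α = 5): (5−7)(5−8)(5−6)(5−4) = (−2)·(−3)·(−1)·1 = −6 ≡ 5, so v_3 = 5^{−1} = 9 (mod 11).
  i = 4 (α = 6): (6−7)(6−8)(6−5)(6−4) = (−1)·(−2)·1·2 = 4 ≡ 4, so v_4 = 4^{−1} = 3 (mod 11).
  i = 5 (α = 4): (4−7)(4−8)(4−5)(4−6) = (−3)·(−4)·(−1)·(−2) = 24 ≡ 2, so v_5 = 2^{−1} = 6 (mod 11).
  v = [9, 6, 9, 3, 6].
Step 2: syndromes of r = [5, 3, 4, 7, 0] (all sums mod 11).
  S_0 = Σ v_i r_i = 9·5 + 6·3 + 9·4 + 3·7 + 6·0 = 120 ≡ 10.
  S_1 = Σ v_i α_i r_i = 9·7·5 + 6·8·3 + 9·5·4 + 3·6·7 + 6·4·0 = 765 ≡ 6.
  α_i^2 mod 11 = [5, 9, 3, 3, 5].
  S_2 = Σ v_i α_i^2 r_i = 9·5·5 + 6·9·3 + 9·3·4 + 3·3·7 + 6·5·0 = 558 ≡ 8.
  S = (10, 6, 8) ≠ 0, so r is not a codeword (an error is present).
Step 3: locate the error. For a single error e at position i, S_ℓ = v_i·e·α_i^ℓ, so α_err = S_1/S_0.
  S_0^{−1} = 10^{−1} = 10 (mod 11), so α_err = 6·10 = 60 ≡ 5 = α_3. Error position i = 3.
  Consistency check: S_2/S_1 = 8·2 = 16 ≡ 5 = α_err ✓ (single-error assumption holds).
Step 4: error magnitude e = S_0/v_3 = S_0·∏_{j≠3}(α_3 − α_j) = 10·5 = 50 ≡ 6 (mod 11).
Step 5: correct position 3: c_3 = r_3 − e = 4 − 6 ≡ 9 (mod 11). Hence c = [5, 3, 9, 7, 0].
  Check: interpolating c through the α_i gives m(x) = 8 + 9·x (degree < 2) with m(α_i) = c_i for every i, so c is indeed a codeword.


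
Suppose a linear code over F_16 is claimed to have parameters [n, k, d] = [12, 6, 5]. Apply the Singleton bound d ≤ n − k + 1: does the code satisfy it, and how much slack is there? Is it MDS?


Singleton RHS = n − k + 1 = 7, slack = 2, bound satisfied, not MDS.

Singleton bound: d ≤ n − k + 1.
Here n = 12, k = 6, so n − k + 1 = 7.
Given d = 5, check d ≤ 7: YES.
Slack = (n − k + 1) − d = 2.
The code is NOT MDS (slack = 2 > 0).
Description: the claimed parameters are [12, 6, 5]_16; such a code would be non-MDS.


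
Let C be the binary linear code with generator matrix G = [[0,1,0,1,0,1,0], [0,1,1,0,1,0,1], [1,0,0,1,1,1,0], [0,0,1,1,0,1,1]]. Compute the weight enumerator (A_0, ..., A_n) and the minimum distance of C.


Weight distribution: A_0 = 1, A_1 = 1, A_2 = 1, A_3 = 5, A_4 = 5, A_5 = 1, A_6 = 1, A_7 = 1. Minimum distance d = 1.

Enumerate all 2^4 = 16 messages m ∈ F_2^4.
For each, compute codeword c = mG in F_2^7, then tally its weight.
  m = 0000 → c = 0000000, weight = 0.
  m = 1000 → c = 0101010, weight = 3.
  m = 0100 → c = 0110101, weight = 4.
  m = 1100 → c = 0011111, weight = 5.
  m = 0010 → c = 1001110, weight = 4.
  m = 1010 → c = 1100100, weight = 3.
  m = 0110 → c = 1111011, weight = 6.
  m = 1110 → c = 1010001, weight = 3.
  m = 0001 → c = 0011011, weight = 4.
  m = 1001 → c = 0110001, weight = 3.
  m = 0101 → c = 0101110, weight = 4.
  m = 1101 → c = 0000100, weight = 1.
  m = 0011 → c = 1010101, weight = 4.
  m = 1011 → c = 1111111, weight = 7.
  m = 0111 → c = 1100000, weight = 2.
  m = 1111 → c = 1001010, weight = 3.
Tally weights:
  weight 0: 1 codewords.
  weight 1: 1 codewords.
  weight 2: 1 codewords.
  weight 3: 5 codewords.
  weight 4: 5 codewords.
  weight 5: 1 codewords.
  weight 6: 1 codewords.
  weight 7: 1 codewords.
Minimum distance d = smallest w > 0 with A_w > 0 = 1.
Sanity: Σ A_w = 16 = 2^4 = 16 ✓.


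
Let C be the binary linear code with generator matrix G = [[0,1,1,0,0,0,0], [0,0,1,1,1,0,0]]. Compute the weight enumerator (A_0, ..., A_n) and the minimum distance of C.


Weight distribution: A_0 = 1, A_2 = 1, A_3 = 2. Minimum distance d = 2.

Enumerate all 2^2 = 4 messages m ∈ F_2^2.
For each, compute codeword c = mG in F_2^7, then tally its weight.
  m = 00 → c = 0000000, weight = 0.
  m = 10 → c = 0110000, weight = 2.
  m = 01 → c = 0011100, weight = 3.
  m = 11 → c = 0101100, weight = 3.
Tally weights:
  weight 0: 1 codewords.
  weight 2: 1 codewords.
  weight 3: 2 codewords.
Minimum distance d = smallest w > 0 with A_w > 0 = 2.
Sanity: Σ A_w = 4 = 2^2 = 4 ✓.


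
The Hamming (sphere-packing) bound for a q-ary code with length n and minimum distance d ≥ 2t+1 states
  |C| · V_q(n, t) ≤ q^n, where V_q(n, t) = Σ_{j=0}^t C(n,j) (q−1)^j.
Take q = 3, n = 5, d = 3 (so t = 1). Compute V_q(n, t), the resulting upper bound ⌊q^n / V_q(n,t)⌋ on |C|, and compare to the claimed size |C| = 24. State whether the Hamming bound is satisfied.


V_q(n, t) = 11, q^n = 243, Hamming bound = 22, |C| = 24 > bound (violated).

Step 1: Compute V_q(n, t) = Σ_{j=0}^1 C(n, j) (q−1)^j.
  j = 0: C(5,0)·(2)^0 = 1·1 = 1.
  j = 1: C(5,1)·(2)^1 = 5·2 = 10.
  V_q(n, t) = 1 + 10 = 11.
Step 2: q^n = 3^5 = 243.
Step 3: Hamming bound ⌊q^n / V_q(n,t)⌋ = ⌊243/11⌋ = 22.
Step 4: Compare |C| = 24 to 22: violated.
The claimed |C| lies above the Hamming bound, so no 3-ary code of length 5 with d ≥ 3 can have 24 codewords.


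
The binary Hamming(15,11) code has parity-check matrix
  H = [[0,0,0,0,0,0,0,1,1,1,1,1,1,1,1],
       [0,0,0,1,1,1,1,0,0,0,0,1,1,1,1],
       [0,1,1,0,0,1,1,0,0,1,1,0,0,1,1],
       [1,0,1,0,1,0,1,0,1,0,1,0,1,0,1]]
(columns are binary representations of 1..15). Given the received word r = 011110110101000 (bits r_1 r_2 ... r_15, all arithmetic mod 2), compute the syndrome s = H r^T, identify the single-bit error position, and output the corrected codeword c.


s = (1, 0, 0, 1)^T, error position = 9, corrected codeword c = 011110111101000

Compute s = H r^T mod 2 one row at a time:
  s_1 = 1 + 0 + 1 + 0 + 1 + 0 + 0 + 0 = 3 ≡ 1 (mod 2).
  s_2 = 1 + 1 + 0 + 1 + 1 + 0 + 0 + 0 = 4 ≡ 0 (mod 2).
  s_3 = 1 + 1 + 0 + 1 + 1 + 0 + 0 + 0 = 4 ≡ 0 (mod 2).
  s_4 = 0 + 1 + 1 + 1 + 0 + 0 + 0 + 0 = 3 ≡ 1 (mod 2).
s = (1, 0, 0, 1)^T — this equals column 9 of H (binary 1001), so error is at position 9.
Correct: flip bit 9 of r = 011110110101000 to get c = 011110111101000.


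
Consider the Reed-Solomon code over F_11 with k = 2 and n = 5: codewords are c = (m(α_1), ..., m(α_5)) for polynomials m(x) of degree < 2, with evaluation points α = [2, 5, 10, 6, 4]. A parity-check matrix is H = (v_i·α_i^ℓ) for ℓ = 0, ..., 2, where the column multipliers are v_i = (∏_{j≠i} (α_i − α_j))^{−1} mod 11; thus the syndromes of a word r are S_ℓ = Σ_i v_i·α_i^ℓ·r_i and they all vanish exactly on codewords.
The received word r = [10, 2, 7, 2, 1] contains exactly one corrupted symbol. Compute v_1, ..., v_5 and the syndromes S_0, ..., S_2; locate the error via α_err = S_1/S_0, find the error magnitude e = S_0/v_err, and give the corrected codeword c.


S = (10, 5, 8), error at position 4, error magnitude e = 10, c = [10, 2, 7, 3, 1].

Step 1: column multipliers v_i = (∏_{j≠i}(α_i − α_j))^{−1} mod 11.
  i = 1 (α = 2): (2−5)(2−10)(2−6)(2−4) = (−3)·(−8)·(−4)·(−2) = 192 ≡ 5, so v_1 = 5^{−1} = 9 (mod 11).
  i = 2 (α = 5): (5−2)(5−10)(5−6)(5−4) = 3·(−5)·(−1)·1 = 15 ≡ 4, so v_2 = 4^{−1} = 3 (mod 11).
  i = 3 (α = 10): (10−2)(10−5)(10−6)(10−4) = 8·5·4·6 = 960 ≡ 3, so v_3 = 3^{−1} = 4 (mod 11).
  i = 4 (α = 6): (6−2)(6−5)(6−10)(6−4) = 4·1·(−4)·2 = −32 ≡ 1, so v_4 = 1^{−1} = 1 (mod 11).
  i = 5 (α = 4): (4−2)(4−5)(4−10)(4−6) = 2·(−1)·(−6)·(−2) = −24 ≡ 9, so v_5 = 9^{−1} = 5 (mod 11).
  v = [9, 3, 4, 1, 5].
Step 2: syndromes of r = [10, 2, 7, 2, 1] (all sums mod 11).
  S_0 = Σ v_i r_i = 9·10 + 3·2 + 4·7 + 1·2 + 5·1 = 131 ≡ 10.
  S_1 = Σ v_i α_i r_i = 9·2·10 + 3·5·2 + 4·10·7 + 1·6·2 + 5·4·1 = 522 ≡ 5.
  α_i^2 mod 11 = [4, 3, 1, 3, 5].
  S_2 = Σ v_i α_i^2 r_i = 9·4·10 + 3·3·2 + 4·1·7 + 1·3·2 + 5·5·1 = 437 ≡ 8.
  S = (10, 5, 8) ≠ 0, so r is not a codeword (an error is present).
Step 3: locate the error. For a single error e at position i, S_ℓ = v_i·e·α_i^ℓ, so α_err = S_1/S_0.
  S_0^{−1} = 10^{−1} = 10 (mod 11), so α_err = 5·10 = 50 ≡ 6 = α_4. Error position i = 4.
  Consistency check: S_2/S_1 = 8·9 = 72 ≡ 6 = α_err ✓ (single-error assumption holds).
Step 4: error magnitude e = S_0/v_4 = S_0·∏_{j≠4}(α_4 − α_j) = 10·1 = 10 ≡ 10 (mod 11).
Step 5: correct position 4: c_4 = r_4 − e = 2 − 10 ≡ 3 (mod 11). Hence c = [10, 2, 7, 3, 1].
  Check: interpolating c through the α_i gives m(x) = 8 + 1·x (degree < 2) with m(α_i) = c_i for every i, so c is indeed a codeword.


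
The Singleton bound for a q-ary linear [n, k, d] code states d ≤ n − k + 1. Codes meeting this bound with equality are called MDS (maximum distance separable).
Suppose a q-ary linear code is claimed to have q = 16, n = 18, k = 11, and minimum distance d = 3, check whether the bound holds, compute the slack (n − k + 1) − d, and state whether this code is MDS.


Singleton RHS = n − k + 1 = 8, slack = 5, bound satisfied, not MDS.

Singleton bound: d ≤ n − k + 1.
Here n = 18, k = 11, so n − k + 1 = 8.
Given d = 3, check d ≤ 8: YES.
Slack = (n − k + 1) − d = 5.
The code is NOT MDS (slack = 5 > 0).
Description: the claimed parameters are [18, 11, 3]_16; such a code would be non-MDS.


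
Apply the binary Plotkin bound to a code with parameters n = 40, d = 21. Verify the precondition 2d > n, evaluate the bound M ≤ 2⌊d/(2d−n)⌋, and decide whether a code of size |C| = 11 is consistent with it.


Plotkin bound M ≤ 20; given |C| = 11 ≤ bound (satisfied).

Check applicability: 2d = 42, n = 40.
2d − n = 2 > 0, so Plotkin applies.
Compute d/(2d−n) = 21/2 ≈ 10.5000.
⌊d/(2d−n)⌋ = 10.
Plotkin bound: M ≤ 2·10 = 20.
Given |C| = 11, check: satisfied.
This |C| is below the Plotkin bound.


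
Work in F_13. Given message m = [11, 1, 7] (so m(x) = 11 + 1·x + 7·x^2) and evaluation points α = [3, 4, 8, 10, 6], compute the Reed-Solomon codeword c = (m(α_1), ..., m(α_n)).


c = [12, 10, 12, 6, 9]

Message polynomial: m(x) = 11 + 1·x + 7·x^2 (mod 13).
For each evaluation point α_i, compute m(α_i) mod 13:
  α_1 = 3: Horner steps 7 → 9 → 12, so m(3) = 12.
  α_2 = 4: Horner steps 7 → 3 → 10, so m(4) = 10.
  α_3 = 8: Horner steps 7 → 5 → 12, so m(8) = 12.
  α_4 = 10: Horner steps 7 → 6 → 6, so m(10) = 6.
  α_5 = 6: Horner steps 7 → 4 → 9, so m(6) = 9.
Codeword c = [12, 10, 12, 6, 9] ∈ F_13^5.


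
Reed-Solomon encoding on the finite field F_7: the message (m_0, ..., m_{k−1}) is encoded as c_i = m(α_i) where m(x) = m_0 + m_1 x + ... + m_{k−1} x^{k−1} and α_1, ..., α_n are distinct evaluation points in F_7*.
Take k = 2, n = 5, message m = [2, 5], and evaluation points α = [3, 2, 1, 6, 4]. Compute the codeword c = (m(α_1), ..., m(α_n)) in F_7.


c = [3, 5, 0, 4, 1]

Message polynomial: m(x) = 2 + 5·x (mod 7).
For each evaluation point α_i, compute m(α_i) mod 7:
  α_1 = 3: Horner steps 5 → 3, so m(3) = 3.
  α_2 = 2: Horner steps 5 → 5, so m(2) = 5.
  α_3 = 1: Horner steps 5 → 0, so m(1) = 0.
  α_4 = 6: Horner steps 5 → 4, so m(6) = 4.
  α_5 = 4: Horner steps 5 → 1, so m(4) = 1.
Codeword c = [3, 5, 0, 4, 1] ∈ F_7^5.


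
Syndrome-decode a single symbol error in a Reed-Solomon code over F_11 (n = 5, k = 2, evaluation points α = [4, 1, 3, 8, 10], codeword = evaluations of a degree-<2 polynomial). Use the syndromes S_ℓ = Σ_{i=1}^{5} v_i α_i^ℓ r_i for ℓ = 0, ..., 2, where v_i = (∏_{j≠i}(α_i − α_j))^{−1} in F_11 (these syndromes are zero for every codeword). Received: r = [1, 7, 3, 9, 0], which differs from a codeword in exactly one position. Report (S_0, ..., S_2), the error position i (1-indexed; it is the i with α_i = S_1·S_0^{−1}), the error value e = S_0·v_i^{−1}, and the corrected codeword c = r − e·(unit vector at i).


S = (10, 3, 2), error at position 4, error magnitude e = 5, c = [1, 7, 3, 4, 0].

Step 1: column multipliers v_i = (∏_{j≠i}(α_i − α_j))^{−1} mod 11.
  i = 1 (α = 4): (4−1)(4−3)(4−8)(4−10) = 3·1·(−4)·(−6) = 72 ≡ 6, so v_1 = 6^{−1} = 2 (mod 11).
  i = 2 (α = 1): (1−4)(1−3)(1−8)(1−10) = (−3)·(−2)·(−7)·(−9) = 378 ≡ 4, so v_2 = 4^{−1} = 3 (mod 11).
  i = 3 (α = 3): (3−4)(3−1)(3−8)(3−10) = (−1)·2·(−5)·(−7) = −70 ≡ 7, so v_3 = 7^{−1} = 8 (mod 11).
  i = 4 (α = 8): (8−4)(8−1)(8−3)(8−10) = 4·7·5·(−2) = −280 ≡ 6, so v_4 = 6^{−1} = 2 (mod 11).
  i = 5 (α = 10): (10−4)(10−1)(10−3)(10−8) = 6·9·7·2 = 756 ≡ 8, so v_5 = 8^{−1} = 7 (mod 11).
  v = [2, 3, 8, 2, 7].
Step 2: syndromes of r = [1, 7, 3, 9, 0] (all sums mod 11).
  S_0 = Σ v_i r_i = 2·1 + 3·7 + 8·3 + 2·9 + 7·0 = 65 ≡ 10.
  S_1 = Σ v_i α_i r_i = 2·4·1 + 3·1·7 + 8·3·3 + 2·8·9 + 7·10·0 = 245 ≡ 3.
  α_i^2 mod 11 = [5, 1, 9, 9, 1].
  S_2 = Σ v_i α_i^2 r_i = 2·5·1 + 3·1·7 + 8·9·3 + 2·9·9 + 7·1·0 = 409 ≡ 2.
  S = (10, 3, 2) ≠ 0, so r is not a codeword (an error is present).
Step 3: locate the error. For a single error e at position i, S_ℓ = v_i·e·α_i^ℓ, so α_err = S_1/S_0.
  S_0^{−1} = 10^{−1} = 10 (mod 11), so α_err = 3·10 = 30 ≡ 8 = α_4. Error position i = 4.
  Consistency check: S_2/S_1 = 2·4 = 8 ≡ 8 = α_err ✓ (single-error assumption holds).
Step 4: error magnitude e = S_0/v_4 = S_0·∏_{j≠4}(α_4 − α_j) = 10·6 = 60 ≡ 5 (mod 11).
Step 5: correct position 4: c_4 = r_4 − e = 9 − 5 ≡ 4 (mod 11). Hence c = [1, 7, 3, 4, 0].
  Check: interpolating c through the α_i gives m(x) = 9 + 9·x (degree < 2) with m(α_i) = c_i for every i, so c is indeed a codeword.


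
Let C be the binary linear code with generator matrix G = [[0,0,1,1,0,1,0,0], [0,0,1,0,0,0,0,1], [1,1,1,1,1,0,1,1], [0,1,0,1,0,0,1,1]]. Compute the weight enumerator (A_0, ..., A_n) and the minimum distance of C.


Weight distribution: A_0 = 1, A_2 = 1, A_3 = 5, A_4 = 3, A_5 = 2, A_6 = 3, A_7 = 1. Minimum distance d = 2.

Enumerate all 2^4 = 16 messages m ∈ F_2^4.
For each, compute codeword c = mG in F_2^8, then tally its weight.
  m = 0000 → c = 00000000, weight = 0.
  m = 1000 → c = 00110100, weight = 3.
  m = 0100 → c = 00100001, weight = 2.
  m = 1100 → c = 00010101, weight = 3.
  m = 0010 → c = 11111011, weight = 7.
  m = 1010 → c = 11001111, weight = 6.
  m = 0110 → c = 11011010, weight = 5.
  m = 1110 → c = 11101110, weight = 6.
  m = 0001 → c = 01010011, weight = 4.
  m = 1001 → c = 01100111, weight = 5.
  m = 0101 → c = 01110010, weight = 4.
  m = 1101 → c = 01000110, weight = 3.
  m = 0011 → c = 10101000, weight = 3.
  m = 1011 → c = 10011100, weight = 4.
  m = 0111 → c = 10001001, weight = 3.
  m = 1111 → c = 10111101, weight = 6.
Tally weights:
  weight 0: 1 codewords.
  weight 2: 1 codewords.
  weight 3: 5 codewords.
  weight 4: 3 codewords.
  weight 5: 2 codewords.
  weight 6: 3 codewords.
  weight 7: 1 codewords.
Minimum distance d = smallest w > 0 with A_w > 0 = 2.
Sanity: Σ A_w = 16 = 2^4 = 16 ✓.


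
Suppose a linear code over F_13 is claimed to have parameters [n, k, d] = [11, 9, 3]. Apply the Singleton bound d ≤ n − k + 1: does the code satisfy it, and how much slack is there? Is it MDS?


Singleton RHS = n − k + 1 = 3, slack = 0, bound satisfied, MDS.

Singleton bound: d ≤ n − k + 1.
Here n = 11, k = 9, so n − k + 1 = 3.
Given d = 3, check d ≤ 3: YES.
Slack = (n − k + 1) − d = 0.
The code is MDS (slack = 0).
Description: the claimed parameters are [11, 9, 3]_13; such a code would be MDS (meets Singleton bound).
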